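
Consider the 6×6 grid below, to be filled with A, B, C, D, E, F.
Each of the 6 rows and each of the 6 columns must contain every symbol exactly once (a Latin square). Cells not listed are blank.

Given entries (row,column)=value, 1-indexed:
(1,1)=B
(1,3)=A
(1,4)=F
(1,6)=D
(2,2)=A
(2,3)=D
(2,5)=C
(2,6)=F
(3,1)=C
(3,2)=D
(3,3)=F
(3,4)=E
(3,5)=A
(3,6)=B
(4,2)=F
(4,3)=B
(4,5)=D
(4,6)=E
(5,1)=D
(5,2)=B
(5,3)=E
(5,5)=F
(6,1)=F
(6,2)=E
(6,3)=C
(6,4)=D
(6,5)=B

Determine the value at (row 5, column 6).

Row 1, column 2: row 1 has {A, B, D, F} and column 2 has {A, B, D, E, F}, leaving only C.
Row 1, column 5: row 1 has {A, B, C, D, F} and column 5 has {A, B, C, D, F}, leaving only E.
Row 2, column 1: row 2 has {A, C, D, F} and column 1 has {B, C, D, F}, leaving only E.
Row 2, column 4: row 2 has {A, C, D, E, F} and column 4 has {D, E, F}, leaving only B.
Row 4, column 1: row 4 has {B, D, E, F} and column 1 has {B, C, D, E, F}, leaving only A.
Row 4, column 4: row 4 has {A, B, D, E, F} and column 4 has {B, D, E, F}, leaving only C.
Row 5, column 4: row 5 has {B, D, E, F} and column 4 has {B, C, D, E, F}, leaving only A.
Row 5 already has {A, B, D, E, F} and column 6 already has {B, D, E, F}, so row 5, column 6 must be C.

C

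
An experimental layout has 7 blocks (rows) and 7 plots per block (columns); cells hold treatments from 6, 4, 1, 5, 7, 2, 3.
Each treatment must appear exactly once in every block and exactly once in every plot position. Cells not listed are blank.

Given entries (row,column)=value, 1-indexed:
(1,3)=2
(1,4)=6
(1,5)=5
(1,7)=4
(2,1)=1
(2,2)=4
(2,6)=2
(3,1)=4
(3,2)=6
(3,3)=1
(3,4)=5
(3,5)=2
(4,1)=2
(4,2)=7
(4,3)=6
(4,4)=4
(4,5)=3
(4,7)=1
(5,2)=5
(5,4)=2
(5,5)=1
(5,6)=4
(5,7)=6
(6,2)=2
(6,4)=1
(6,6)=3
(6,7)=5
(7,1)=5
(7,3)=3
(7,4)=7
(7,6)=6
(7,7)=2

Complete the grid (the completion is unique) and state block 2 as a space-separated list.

Block 2, plot 4: block 2 has {4, 1, 2} and plot 4 has {6, 4, 1, 5, 7, 2}, leaving only 3.
Block 2, plot 7: block 2 has {4, 1, 2, 3} and plot 7 has {6, 4, 1, 5, 2}, leaving only 7.
Block 2, plot 3: block 2 has {4, 1, 7, 2, 3} and plot 3 has {6, 1, 2, 3}, leaving only 5.
Block 2, plot 5: block 2 has {4, 1, 5, 7, 2, 3} and plot 5 has {1, 5, 2, 3}, leaving only 6.
So block 2 reads: 1 4 5 3 6 2 7.

1 4 5 3 6 2 7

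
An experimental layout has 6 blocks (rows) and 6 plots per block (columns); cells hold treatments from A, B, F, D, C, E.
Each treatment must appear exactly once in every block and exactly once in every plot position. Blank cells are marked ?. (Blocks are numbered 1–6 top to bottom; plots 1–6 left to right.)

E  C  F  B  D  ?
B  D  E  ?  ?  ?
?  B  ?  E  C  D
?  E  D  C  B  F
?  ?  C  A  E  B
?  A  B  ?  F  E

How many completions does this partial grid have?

Block 1, plot 6: eliminating its block and plot leaves {A}.
Block 2, plot 4: eliminating its block and plot leaves {F}.
Block 2, plot 5: eliminating its block and plot leaves {A}.
Block 2, plot 6: eliminating its block and plot leaves {A, C}.
Block 3, plot 1: eliminating its block and plot leaves {A, F}.
Block 3, plot 3: eliminating its block and plot leaves {A}.
Block 4, plot 1: eliminating its block and plot leaves {A}.
Block 5, plot 1: eliminating its block and plot leaves {F, D}.
Block 5, plot 2: eliminating its block and plot leaves {F}.
Block 6, plot 1: eliminating its block and plot leaves {D, C}.
Block 6, plot 4: eliminating its block and plot leaves {D}.
Only one assignment across all blanks avoids any block or plot repeat, giving 1 completion.

1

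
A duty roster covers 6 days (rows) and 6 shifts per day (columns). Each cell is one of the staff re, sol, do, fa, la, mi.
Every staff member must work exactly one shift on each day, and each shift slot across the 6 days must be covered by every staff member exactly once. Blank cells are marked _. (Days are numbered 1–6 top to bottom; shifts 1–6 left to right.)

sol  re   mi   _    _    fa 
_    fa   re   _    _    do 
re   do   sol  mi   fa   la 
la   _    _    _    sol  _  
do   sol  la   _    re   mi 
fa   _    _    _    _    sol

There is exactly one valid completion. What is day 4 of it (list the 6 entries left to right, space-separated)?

la mi fa do sol re

Day 4, shift 2: day 4 has {sol, la} and shift 2 has {re, sol, do, fa}, leaving only mi.
Day 4, shift 6: day 4 has {sol, la, mi} and shift 6 has {sol, do, fa, la, mi}, leaving only re.
Day 2, shift 1: day 2 has {re, do, fa} and shift 1 has {re, sol, do, fa, la}, leaving only mi.
Day 2, shift 5: day 2 has {re, do, fa, mi} and shift 5 has {re, sol, fa}, leaving only la.
Day 1, shift 5: day 1 has {re, sol, fa, mi} and shift 5 has {re, sol, fa, la}, leaving only do.
Day 1, shift 4: day 1 has {re, sol, do, fa, mi} and shift 4 has {mi}, leaving only la.
Day 2, shift 4: day 2 has {re, do, fa, la, mi} and shift 4 has {la, mi}, leaving only sol.
Day 5, shift 4: day 5 has {re, sol, do, la, mi} and shift 4 has {sol, la, mi}, leaving only fa.
Day 4, shift 4: day 4 has {re, sol, la, mi} and shift 4 has {sol, fa, la, mi}, leaving only do.
Day 4, shift 3: day 4 has {re, sol, do, la, mi} and shift 3 has {re, sol, la, mi}, leaving only fa.
So day 4 reads: la mi fa do sol re.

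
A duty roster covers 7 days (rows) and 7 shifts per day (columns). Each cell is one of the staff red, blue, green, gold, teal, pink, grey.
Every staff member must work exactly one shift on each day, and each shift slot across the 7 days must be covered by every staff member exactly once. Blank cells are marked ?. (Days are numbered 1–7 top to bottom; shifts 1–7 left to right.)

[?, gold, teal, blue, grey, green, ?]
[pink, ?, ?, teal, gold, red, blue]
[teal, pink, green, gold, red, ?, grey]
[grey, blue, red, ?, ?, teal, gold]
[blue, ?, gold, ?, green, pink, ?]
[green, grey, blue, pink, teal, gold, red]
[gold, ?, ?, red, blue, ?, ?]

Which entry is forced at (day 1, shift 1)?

red

Day 1 already has {blue, green, gold, teal, grey} and shift 1 already has {blue, green, gold, teal, pink, grey}, so day 1, shift 1 must be red.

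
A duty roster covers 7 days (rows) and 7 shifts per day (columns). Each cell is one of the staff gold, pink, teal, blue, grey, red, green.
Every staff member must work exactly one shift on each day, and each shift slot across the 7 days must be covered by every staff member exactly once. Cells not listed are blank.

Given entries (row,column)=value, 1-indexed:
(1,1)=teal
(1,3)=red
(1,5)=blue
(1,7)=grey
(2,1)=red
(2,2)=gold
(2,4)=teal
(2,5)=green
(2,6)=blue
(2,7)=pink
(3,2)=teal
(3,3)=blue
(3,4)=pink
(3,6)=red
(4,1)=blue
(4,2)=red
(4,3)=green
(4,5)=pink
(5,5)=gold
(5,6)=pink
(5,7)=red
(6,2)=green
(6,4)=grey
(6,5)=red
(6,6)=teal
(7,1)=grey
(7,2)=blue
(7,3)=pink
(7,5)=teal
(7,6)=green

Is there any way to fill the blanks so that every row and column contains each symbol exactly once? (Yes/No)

Yes

No day or shift among the givens repeats a symbol, and propagating forced cells runs into no contradiction.
One valid completion exists (for instance, teal pink red green blue gold grey / red gold grey teal green blue pink / gold teal blue pink grey red green / blue red green gold pink grey teal / green grey teal blue gold pink red / pink green gold grey red teal blue / grey blue pink red teal green gold).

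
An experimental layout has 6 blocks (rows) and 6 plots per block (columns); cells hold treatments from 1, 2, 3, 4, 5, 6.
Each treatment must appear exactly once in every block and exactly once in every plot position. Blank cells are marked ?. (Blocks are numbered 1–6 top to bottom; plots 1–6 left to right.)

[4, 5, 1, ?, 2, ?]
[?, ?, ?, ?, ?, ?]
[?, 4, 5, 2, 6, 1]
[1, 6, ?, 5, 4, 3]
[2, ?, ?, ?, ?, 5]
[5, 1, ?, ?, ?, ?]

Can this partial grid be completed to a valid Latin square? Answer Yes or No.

No block or plot among the givens repeats a symbol, and propagating forced cells runs into no contradiction.
One valid completion exists (for instance, 4 5 1 3 2 6 / 6 2 3 1 5 4 / 3 4 5 2 6 1 / 1 6 2 5 4 3 / 2 3 6 4 1 5 / 5 1 4 6 3 2).

Yes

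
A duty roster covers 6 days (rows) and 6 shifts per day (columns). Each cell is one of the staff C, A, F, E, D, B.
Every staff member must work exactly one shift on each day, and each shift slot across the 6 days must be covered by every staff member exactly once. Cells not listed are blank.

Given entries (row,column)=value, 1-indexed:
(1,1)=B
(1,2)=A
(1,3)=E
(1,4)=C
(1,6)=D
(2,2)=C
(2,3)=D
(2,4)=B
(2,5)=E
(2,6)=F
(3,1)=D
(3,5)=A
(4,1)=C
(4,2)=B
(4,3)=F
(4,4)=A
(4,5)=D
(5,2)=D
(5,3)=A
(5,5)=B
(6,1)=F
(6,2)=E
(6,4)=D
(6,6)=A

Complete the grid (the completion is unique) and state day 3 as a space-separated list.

Day 3, shift 2: day 3 has {A, D} and shift 2 has {C, A, E, D, B}, leaving only F.
Day 3, shift 4: day 3 has {A, F, D} and shift 4 has {C, A, D, B}, leaving only E.
Day 1, shift 5: day 1 has {C, A, E, D, B} and shift 5 has {A, E, D, B}, leaving only F.
Day 2, shift 1: day 2 has {C, F, E, D, B} and shift 1 has {C, F, D, B}, leaving only A.
Day 4, shift 6: day 4 has {C, A, F, D, B} and shift 6 has {A, F, D}, leaving only E.
Day 5, shift 1: day 5 has {A, D, B} and shift 1 has {C, A, F, D, B}, leaving only E.
Day 5, shift 4: day 5 has {A, E, D, B} and shift 4 has {C, A, E, D, B}, leaving only F.
Day 5, shift 6: day 5 has {A, F, E, D, B} and shift 6 has {A, F, E, D}, leaving only C.
Day 3, shift 6: day 3 has {A, F, E, D} and shift 6 has {C, A, F, E, D}, leaving only B.
Day 3, shift 3: day 3 has {A, F, E, D, B} and shift 3 has {A, F, E, D}, leaving only C.
So day 3 reads: D F C E A B.

D F C E A B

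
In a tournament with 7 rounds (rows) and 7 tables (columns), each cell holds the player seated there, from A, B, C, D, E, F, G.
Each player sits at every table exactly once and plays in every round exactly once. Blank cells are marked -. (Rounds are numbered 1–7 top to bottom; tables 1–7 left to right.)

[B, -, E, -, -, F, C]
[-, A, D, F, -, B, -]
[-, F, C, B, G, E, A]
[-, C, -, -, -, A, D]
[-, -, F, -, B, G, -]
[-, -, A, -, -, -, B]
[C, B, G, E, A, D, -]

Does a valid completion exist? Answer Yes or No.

Yes

No round or table among the givens repeats a symbol, and propagating forced cells runs into no contradiction.
One valid completion exists (for instance, B G E A D F C / E A D F C B G / D F C B G E A / F C B G E A D / A D F C B G E / G E A D F C B / C B G E A D F).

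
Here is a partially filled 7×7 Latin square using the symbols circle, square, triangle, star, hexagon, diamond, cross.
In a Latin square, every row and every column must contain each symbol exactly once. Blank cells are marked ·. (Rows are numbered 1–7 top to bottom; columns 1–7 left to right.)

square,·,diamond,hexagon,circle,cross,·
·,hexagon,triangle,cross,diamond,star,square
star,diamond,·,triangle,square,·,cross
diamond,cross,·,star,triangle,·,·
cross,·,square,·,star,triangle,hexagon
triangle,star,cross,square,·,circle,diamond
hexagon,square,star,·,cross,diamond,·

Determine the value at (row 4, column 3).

Row 1, column 2: row 1 has {circle, square, hexagon, diamond, cross} and column 2 has {square, star, hexagon, diamond, cross}, leaving only triangle.
Row 1, column 7: row 1 has {circle, square, triangle, hexagon, diamond, cross} and column 7 has {square, hexagon, diamond, cross}, leaving only star.
Row 2, column 1: row 2 has {square, triangle, star, hexagon, diamond, cross} and column 1 has {square, triangle, star, hexagon, diamond, cross}, leaving only circle.
Row 3, column 6: row 3 has {square, triangle, star, diamond, cross} and column 6 has {circle, triangle, star, diamond, cross}, leaving only hexagon.
Row 3, column 3: row 3 has {square, triangle, star, hexagon, diamond, cross} and column 3 has {square, triangle, star, diamond, cross}, leaving only circle.
Row 4 already has {triangle, star, diamond, cross} and column 3 already has {circle, square, triangle, star, diamond, cross}, so row 4, column 3 must be hexagon.

hexagon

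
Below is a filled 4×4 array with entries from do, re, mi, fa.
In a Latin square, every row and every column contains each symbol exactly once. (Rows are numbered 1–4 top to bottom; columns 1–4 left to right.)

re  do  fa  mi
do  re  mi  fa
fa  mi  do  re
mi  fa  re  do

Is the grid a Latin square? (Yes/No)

Yes

Each row is a permutation of the 4 symbols, and so is each column.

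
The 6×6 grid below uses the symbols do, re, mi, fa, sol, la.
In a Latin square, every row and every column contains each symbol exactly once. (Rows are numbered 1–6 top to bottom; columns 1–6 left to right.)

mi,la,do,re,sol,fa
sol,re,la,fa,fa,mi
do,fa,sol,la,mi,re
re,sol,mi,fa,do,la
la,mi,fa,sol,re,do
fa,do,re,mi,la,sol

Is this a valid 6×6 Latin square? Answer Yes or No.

Row 2 contains fa twice (at columns 4 and 5), so it is not a permutation.

No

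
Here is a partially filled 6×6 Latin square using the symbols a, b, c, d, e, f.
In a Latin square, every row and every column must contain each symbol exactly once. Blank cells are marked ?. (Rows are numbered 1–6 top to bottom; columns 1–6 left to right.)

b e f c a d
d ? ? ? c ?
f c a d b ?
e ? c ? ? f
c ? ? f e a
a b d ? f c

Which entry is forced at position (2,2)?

Row 3, column 6: row 3 has {a, b, c, d, f} and column 6 has {a, c, d, f}, leaving only e.
Row 2, column 6: row 2 has {c, d} and column 6 has {a, c, d, e, f}, leaving only b.
Row 2, column 3: row 2 has {b, c, d} and column 3 has {a, c, d, f}, leaving only e.
Row 2, column 4: row 2 has {b, c, d, e} and column 4 has {c, d, f}, leaving only a.
Row 2 already has {a, b, c, d, e} and column 2 already has {b, c, e}, so row 2, column 2 must be f.

f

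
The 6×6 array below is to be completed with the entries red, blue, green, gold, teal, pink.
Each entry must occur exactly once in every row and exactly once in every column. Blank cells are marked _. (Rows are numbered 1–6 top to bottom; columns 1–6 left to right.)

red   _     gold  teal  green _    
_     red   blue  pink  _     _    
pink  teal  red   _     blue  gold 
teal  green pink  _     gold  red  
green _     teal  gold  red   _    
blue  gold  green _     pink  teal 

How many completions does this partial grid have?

2

Row 1, column 2: eliminating its row and column leaves {blue, pink}.
Row 1, column 6: eliminating its row and column leaves {blue, pink}.
Row 2, column 1: eliminating its row and column leaves {gold}.
Row 2, column 5: eliminating its row and column leaves {teal}.
Row 2, column 6: eliminating its row and column leaves {green}.
Row 3, column 4: eliminating its row and column leaves {green}.
Row 4, column 4: eliminating its row and column leaves {blue}.
Row 5, column 2: eliminating its row and column leaves {blue, pink}.
Row 5, column 6: eliminating its row and column leaves {blue, pink}.
Row 6, column 4: eliminating its row and column leaves {red}.
Enumerating the assignments across these blanks that avoid any row or column repeat gives 2 completions.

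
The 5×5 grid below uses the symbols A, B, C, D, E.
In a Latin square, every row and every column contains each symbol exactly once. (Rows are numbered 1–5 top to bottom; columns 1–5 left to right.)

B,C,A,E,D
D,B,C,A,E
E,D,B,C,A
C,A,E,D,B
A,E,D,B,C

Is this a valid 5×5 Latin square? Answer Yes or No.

Each row is a permutation of the 5 symbols, and so is each column.

Yes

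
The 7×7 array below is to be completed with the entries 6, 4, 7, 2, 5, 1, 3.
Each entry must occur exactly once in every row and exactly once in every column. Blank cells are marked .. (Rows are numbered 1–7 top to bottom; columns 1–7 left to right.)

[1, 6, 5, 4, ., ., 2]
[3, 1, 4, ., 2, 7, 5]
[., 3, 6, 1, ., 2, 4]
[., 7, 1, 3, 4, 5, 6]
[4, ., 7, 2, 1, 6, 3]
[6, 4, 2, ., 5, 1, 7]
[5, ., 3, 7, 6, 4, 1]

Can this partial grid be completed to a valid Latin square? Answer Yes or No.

Row 6, column 4: row 6 together with column 4 already contain {6, 4, 7, 2, 5, 1, 3} — every symbol — so nothing can go there. The grid has no valid completion.

No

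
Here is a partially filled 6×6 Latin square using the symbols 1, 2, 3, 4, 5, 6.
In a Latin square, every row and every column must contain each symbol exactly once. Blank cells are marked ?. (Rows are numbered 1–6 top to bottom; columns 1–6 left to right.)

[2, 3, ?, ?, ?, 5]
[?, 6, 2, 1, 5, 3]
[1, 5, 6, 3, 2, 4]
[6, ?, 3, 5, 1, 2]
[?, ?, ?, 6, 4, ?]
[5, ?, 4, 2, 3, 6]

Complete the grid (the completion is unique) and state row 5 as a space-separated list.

3 2 5 6 4 1

Row 5, column 1: row 5 has {4, 6} and column 1 has {1, 2, 5, 6}, leaving only 3.
Row 5, column 6: row 5 has {3, 4, 6} and column 6 has {2, 3, 4, 5, 6}, leaving only 1.
Row 5, column 2: row 5 has {1, 3, 4, 6} and column 2 has {3, 5, 6}, leaving only 2.
Row 5, column 3: row 5 has {1, 2, 3, 4, 6} and column 3 has {2, 3, 4, 6}, leaving only 5.
So row 5 reads: 3 2 5 6 4 1.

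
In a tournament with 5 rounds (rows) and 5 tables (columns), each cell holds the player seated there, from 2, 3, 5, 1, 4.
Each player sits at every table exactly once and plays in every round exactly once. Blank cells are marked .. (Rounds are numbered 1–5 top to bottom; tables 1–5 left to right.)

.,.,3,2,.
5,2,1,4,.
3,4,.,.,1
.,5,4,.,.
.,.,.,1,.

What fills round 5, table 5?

4

Round 1, table 2: round 1 has {2, 3} and table 2 has {2, 5, 4}, leaving only 1.
Round 1, table 1: round 1 has {2, 3, 1} and table 1 has {3, 5}, leaving only 4.
Round 1, table 5: round 1 has {2, 3, 1, 4} and table 5 has {1}, leaving only 5.
Round 2, table 5: round 2 has {2, 5, 1, 4} and table 5 has {5, 1}, leaving only 3.
Round 3, table 4: round 3 has {3, 1, 4} and table 4 has {2, 1, 4}, leaving only 5.
Round 3, table 3: round 3 has {3, 5, 1, 4} and table 3 has {3, 1, 4}, leaving only 2.
Round 4, table 4: round 4 has {5, 4} and table 4 has {2, 5, 1, 4}, leaving only 3.
Round 4, table 5: round 4 has {3, 5, 4} and table 5 has {3, 5, 1}, leaving only 2.
Round 5 already has {1} and table 5 already has {2, 3, 5, 1}, so round 5, table 5 must be 4.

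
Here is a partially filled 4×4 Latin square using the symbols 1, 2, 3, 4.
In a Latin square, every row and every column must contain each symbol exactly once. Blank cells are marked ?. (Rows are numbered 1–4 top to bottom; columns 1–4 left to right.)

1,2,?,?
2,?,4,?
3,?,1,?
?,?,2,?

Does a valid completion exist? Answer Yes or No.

Yes

No row or column among the givens repeats a symbol, and propagating forced cells runs into no contradiction.
One valid completion exists (for instance, 1 2 3 4 / 2 3 4 1 / 3 4 1 2 / 4 1 2 3).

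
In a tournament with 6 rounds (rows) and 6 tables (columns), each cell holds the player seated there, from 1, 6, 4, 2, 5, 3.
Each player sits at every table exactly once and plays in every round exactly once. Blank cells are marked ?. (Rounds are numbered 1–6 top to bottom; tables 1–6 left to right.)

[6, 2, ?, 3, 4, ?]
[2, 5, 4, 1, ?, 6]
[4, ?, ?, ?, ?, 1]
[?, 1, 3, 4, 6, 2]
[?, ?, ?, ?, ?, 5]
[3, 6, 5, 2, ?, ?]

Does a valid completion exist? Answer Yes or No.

Round 1, table 6: round 1 together with table 6 already contain {1, 6, 4, 2, 5, 3} — every symbol — so nothing can go there. The grid has no valid completion.

No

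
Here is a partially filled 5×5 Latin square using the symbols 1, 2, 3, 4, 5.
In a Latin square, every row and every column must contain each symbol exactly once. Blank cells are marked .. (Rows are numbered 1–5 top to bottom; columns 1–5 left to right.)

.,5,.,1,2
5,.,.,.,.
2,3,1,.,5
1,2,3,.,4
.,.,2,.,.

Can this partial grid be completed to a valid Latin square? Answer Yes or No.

Row 1, column 3: row 1 has {1, 2, 5} and column 3 has {1, 2, 3}, so it must be 4.
Now row 2, column 3: row 2 together with column 3 already contain {1, 2, 3, 4, 5} — every symbol — so nothing can go there. The grid has no valid completion.

No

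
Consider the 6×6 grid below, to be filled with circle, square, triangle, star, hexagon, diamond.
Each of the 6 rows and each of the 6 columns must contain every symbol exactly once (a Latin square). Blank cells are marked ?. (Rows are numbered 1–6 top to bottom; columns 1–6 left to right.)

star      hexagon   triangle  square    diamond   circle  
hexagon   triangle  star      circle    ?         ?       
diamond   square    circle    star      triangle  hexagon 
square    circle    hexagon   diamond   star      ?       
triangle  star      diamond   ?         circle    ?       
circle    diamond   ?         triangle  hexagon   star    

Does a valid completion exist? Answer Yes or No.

Yes

No row or column among the givens repeats a symbol, and propagating forced cells runs into no contradiction.
One valid completion exists (for instance, star hexagon triangle square diamond circle / hexagon triangle star circle square diamond / diamond square circle star triangle hexagon / square circle hexagon diamond star triangle / triangle star diamond hexagon circle square / circle diamond square triangle hexagon star).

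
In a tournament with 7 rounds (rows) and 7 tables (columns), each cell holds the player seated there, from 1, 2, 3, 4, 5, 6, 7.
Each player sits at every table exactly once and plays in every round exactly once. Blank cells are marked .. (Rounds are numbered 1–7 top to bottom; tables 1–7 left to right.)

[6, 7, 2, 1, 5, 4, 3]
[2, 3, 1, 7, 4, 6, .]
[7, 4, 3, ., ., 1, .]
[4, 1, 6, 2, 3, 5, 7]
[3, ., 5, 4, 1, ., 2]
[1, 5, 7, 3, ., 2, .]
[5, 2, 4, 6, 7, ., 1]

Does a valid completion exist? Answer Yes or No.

No round or table among the givens repeats a symbol, and propagating forced cells runs into no contradiction.
One valid completion exists (for instance, 6 7 2 1 5 4 3 / 2 3 1 7 4 6 5 / 7 4 3 5 2 1 6 / 4 1 6 2 3 5 7 / 3 6 5 4 1 7 2 / 1 5 7 3 6 2 4 / 5 2 4 6 7 3 1).

Yes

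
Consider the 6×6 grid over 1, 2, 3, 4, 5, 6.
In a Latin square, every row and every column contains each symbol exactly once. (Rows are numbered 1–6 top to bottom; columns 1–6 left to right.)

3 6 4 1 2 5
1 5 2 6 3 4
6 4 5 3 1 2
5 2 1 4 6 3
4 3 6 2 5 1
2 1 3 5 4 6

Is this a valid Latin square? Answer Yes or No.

Each row is a permutation of the 6 symbols, and so is each column.

Yes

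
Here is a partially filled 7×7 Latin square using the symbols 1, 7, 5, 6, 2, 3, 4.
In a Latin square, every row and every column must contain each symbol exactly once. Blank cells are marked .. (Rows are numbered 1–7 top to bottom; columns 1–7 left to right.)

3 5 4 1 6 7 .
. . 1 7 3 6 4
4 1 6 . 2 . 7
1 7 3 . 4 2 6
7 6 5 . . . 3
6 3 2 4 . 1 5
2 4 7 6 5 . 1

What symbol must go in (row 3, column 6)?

Row 1, column 7: row 1 has {1, 7, 5, 6, 3, 4} and column 7 has {1, 7, 5, 6, 3, 4}, leaving only 2.
Row 2, column 1: row 2 has {1, 7, 6, 3, 4} and column 1 has {1, 7, 6, 2, 3, 4}, leaving only 5.
Row 2, column 2: row 2 has {1, 7, 5, 6, 3, 4} and column 2 has {1, 7, 5, 6, 3, 4}, leaving only 2.
Row 4, column 4: row 4 has {1, 7, 6, 2, 3, 4} and column 4 has {1, 7, 6, 4}, leaving only 5.
Row 3, column 4: row 3 has {1, 7, 6, 2, 4} and column 4 has {1, 7, 5, 6, 4}, leaving only 3.
Row 3 already has {1, 7, 6, 2, 3, 4} and column 6 already has {1, 7, 6, 2}, so row 3, column 6 must be 5.

5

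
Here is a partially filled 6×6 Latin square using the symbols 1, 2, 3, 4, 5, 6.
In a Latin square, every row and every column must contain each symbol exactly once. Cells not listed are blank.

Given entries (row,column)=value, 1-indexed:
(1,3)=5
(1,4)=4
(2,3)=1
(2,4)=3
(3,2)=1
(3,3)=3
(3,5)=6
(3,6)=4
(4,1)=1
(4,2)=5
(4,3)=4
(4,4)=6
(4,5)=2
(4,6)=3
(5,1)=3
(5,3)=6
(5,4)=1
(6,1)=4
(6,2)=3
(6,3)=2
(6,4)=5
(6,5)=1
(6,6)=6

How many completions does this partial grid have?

3

Row 1, column 1: eliminating its row and column leaves {2, 6}.
Row 1, column 2: eliminating its row and column leaves {2, 6}.
Row 1, column 5: eliminating its row and column leaves {3}.
Row 1, column 6: eliminating its row and column leaves {1, 2}.
Row 2, column 1: eliminating its row and column leaves {2, 5, 6}.
Row 2, column 2: eliminating its row and column leaves {2, 4, 6}.
Row 2, column 5: eliminating its row and column leaves {4, 5}.
Row 2, column 6: eliminating its row and column leaves {2, 5}.
Row 3, column 1: eliminating its row and column leaves {2, 5}.
Row 3, column 4: eliminating its row and column leaves {2}.
Row 5, column 2: eliminating its row and column leaves {2, 4}.
Row 5, column 5: eliminating its row and column leaves {4, 5}.
Row 5, column 6: eliminating its row and column leaves {2, 5}.
Enumerating the assignments across these blanks that avoid any row or column repeat gives 3 completions.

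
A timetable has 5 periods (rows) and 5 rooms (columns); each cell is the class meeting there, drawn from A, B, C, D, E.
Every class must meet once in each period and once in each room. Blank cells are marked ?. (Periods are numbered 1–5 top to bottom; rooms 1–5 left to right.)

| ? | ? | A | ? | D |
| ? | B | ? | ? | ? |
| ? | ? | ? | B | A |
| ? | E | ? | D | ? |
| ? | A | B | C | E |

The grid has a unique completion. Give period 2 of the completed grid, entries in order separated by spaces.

Period 2, room 5: period 2 has {B} and room 5 has {A, D, E}, leaving only C.
Period 1, room 2: period 1 has {A, D} and room 2 has {A, B, E}, leaving only C.
Period 1, room 4: period 1 has {A, C, D} and room 4 has {B, C, D}, leaving only E.
Period 2, room 4: period 2 has {B, C} and room 4 has {B, C, D, E}, leaving only A.
Period 1, room 1: period 1 has {A, C, D, E} and room 1 has {}, leaving only B.
Period 3, room 2: period 3 has {A, B} and room 2 has {A, B, C, E}, leaving only D.
Period 4, room 3: period 4 has {D, E} and room 3 has {A, B}, leaving only C.
Period 3, room 3: period 3 has {A, B, D} and room 3 has {A, B, C}, leaving only E.
Period 2, room 3: period 2 has {A, B, C} and room 3 has {A, B, C, E}, leaving only D.
Period 2, room 1: period 2 has {A, B, C, D} and room 1 has {B}, leaving only E.
So period 2 reads: E B D A C.

E B D A C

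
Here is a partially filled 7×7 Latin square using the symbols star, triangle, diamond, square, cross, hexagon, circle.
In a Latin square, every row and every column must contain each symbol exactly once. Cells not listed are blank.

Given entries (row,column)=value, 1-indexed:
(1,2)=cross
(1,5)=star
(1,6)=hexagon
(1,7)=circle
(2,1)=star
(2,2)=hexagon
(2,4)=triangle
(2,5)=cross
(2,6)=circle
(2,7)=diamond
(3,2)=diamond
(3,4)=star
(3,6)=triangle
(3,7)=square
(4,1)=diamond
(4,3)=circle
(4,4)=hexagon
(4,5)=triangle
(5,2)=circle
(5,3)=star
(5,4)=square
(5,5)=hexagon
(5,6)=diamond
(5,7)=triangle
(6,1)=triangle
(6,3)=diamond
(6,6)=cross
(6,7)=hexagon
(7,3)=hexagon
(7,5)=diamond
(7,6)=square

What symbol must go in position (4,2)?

Row 1, column 1: row 1 has {star, cross, hexagon, circle} and column 1 has {star, triangle, diamond}, leaving only square.
Row 1, column 3: row 1 has {star, square, cross, hexagon, circle} and column 3 has {star, diamond, hexagon, circle}, leaving only triangle.
Row 1, column 4: row 1 has {star, triangle, square, cross, hexagon, circle} and column 4 has {star, triangle, square, hexagon}, leaving only diamond.
Row 2, column 3: row 2 has {star, triangle, diamond, cross, hexagon, circle} and column 3 has {star, triangle, diamond, hexagon, circle}, leaving only square.
Row 3, column 3: row 3 has {star, triangle, diamond, square} and column 3 has {star, triangle, diamond, square, hexagon, circle}, leaving only cross.
Row 3, column 5: row 3 has {star, triangle, diamond, square, cross} and column 5 has {star, triangle, diamond, cross, hexagon}, leaving only circle.
Row 3, column 1: row 3 has {star, triangle, diamond, square, cross, circle} and column 1 has {star, triangle, diamond, square}, leaving only hexagon.
Row 4, column 6: row 4 has {triangle, diamond, hexagon, circle} and column 6 has {triangle, diamond, square, cross, hexagon, circle}, leaving only star.
Row 4 already has {star, triangle, diamond, hexagon, circle} and column 2 already has {diamond, cross, hexagon, circle}, so row 4, column 2 must be square.

square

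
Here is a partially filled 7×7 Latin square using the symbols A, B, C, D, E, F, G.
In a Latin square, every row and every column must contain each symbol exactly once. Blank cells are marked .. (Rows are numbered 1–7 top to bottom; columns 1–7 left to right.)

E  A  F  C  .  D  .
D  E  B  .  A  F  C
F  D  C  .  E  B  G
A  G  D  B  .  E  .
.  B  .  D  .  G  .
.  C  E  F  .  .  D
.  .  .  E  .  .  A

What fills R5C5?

Row 1, column 7: row 1 has {A, C, D, E, F} and column 7 has {A, C, D, G}, leaving only B.
Row 1, column 5: row 1 has {A, B, C, D, E, F} and column 5 has {A, E}, leaving only G.
Row 2, column 4: row 2 has {A, B, C, D, E, F} and column 4 has {B, C, D, E, F}, leaving only G.
Row 3, column 4: row 3 has {B, C, D, E, F, G} and column 4 has {B, C, D, E, F, G}, leaving only A.
Row 4, column 7: row 4 has {A, B, D, E, G} and column 7 has {A, B, C, D, G}, leaving only F.
Row 4, column 5: row 4 has {A, B, D, E, F, G} and column 5 has {A, E, G}, leaving only C.
Row 5 already has {B, D, G} and column 5 already has {A, C, E, G}, so row 5, column 5 must be F.

F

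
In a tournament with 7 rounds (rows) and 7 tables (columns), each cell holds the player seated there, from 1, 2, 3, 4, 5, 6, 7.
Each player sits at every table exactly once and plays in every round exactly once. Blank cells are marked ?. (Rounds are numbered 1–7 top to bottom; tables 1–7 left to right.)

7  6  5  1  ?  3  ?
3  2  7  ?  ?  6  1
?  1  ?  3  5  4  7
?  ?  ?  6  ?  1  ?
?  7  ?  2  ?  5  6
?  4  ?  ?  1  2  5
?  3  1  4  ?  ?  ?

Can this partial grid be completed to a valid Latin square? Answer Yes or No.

No round or table among the givens repeats a symbol, and propagating forced cells runs into no contradiction.
One valid completion exists (for instance, 7 6 5 1 2 3 4 / 3 2 7 5 4 6 1 / 2 1 6 3 5 4 7 / 4 5 2 6 7 1 3 / 1 7 4 2 3 5 6 / 6 4 3 7 1 2 5 / 5 3 1 4 6 7 2).

Yes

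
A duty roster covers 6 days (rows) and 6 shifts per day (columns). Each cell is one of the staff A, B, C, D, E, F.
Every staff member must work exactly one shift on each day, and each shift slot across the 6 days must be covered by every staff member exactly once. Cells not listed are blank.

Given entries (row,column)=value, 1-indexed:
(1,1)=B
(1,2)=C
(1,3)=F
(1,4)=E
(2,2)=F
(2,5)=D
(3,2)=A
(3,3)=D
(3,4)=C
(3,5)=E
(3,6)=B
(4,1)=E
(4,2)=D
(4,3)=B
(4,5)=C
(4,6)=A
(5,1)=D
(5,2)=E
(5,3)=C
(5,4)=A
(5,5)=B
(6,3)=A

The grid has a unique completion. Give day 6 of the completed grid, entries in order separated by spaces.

C B A D F E

Day 6, shift 2: day 6 has {A} and shift 2 has {A, C, D, E, F}, leaving only B.
Day 6, shift 5: day 6 has {A, B} and shift 5 has {B, C, D, E}, leaving only F.
Day 6, shift 1: day 6 has {A, B, F} and shift 1 has {B, D, E}, leaving only C.
Day 6, shift 4: day 6 has {A, B, C, F} and shift 4 has {A, C, E}, leaving only D.
Day 6, shift 6: day 6 has {A, B, C, D, F} and shift 6 has {A, B}, leaving only E.
So day 6 reads: C B A D F E.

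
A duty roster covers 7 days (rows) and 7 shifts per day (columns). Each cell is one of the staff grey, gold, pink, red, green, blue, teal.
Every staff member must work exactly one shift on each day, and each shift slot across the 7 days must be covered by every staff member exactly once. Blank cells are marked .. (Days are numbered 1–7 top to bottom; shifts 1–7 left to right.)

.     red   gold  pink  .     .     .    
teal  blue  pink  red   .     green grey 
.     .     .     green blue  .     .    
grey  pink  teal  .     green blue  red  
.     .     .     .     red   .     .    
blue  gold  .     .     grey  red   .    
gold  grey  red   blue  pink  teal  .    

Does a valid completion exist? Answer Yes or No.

No day or shift among the givens repeats a symbol, and propagating forced cells runs into no contradiction.
One valid completion exists (for instance, green red gold pink teal grey blue / teal blue pink red gold green grey / red teal grey green blue pink gold / grey pink teal gold green blue red / pink green blue grey red gold teal / blue gold green teal grey red pink / gold grey red blue pink teal green).

Yes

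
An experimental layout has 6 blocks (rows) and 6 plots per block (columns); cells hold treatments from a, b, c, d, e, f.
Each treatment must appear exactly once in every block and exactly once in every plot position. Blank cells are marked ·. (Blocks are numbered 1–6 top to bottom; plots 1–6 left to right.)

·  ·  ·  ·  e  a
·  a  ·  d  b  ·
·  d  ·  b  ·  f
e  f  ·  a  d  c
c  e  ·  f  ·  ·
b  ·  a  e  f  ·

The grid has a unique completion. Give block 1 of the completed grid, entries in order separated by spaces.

d b f c e a

Block 1, plot 4: block 1 has {a, e} and plot 4 has {a, b, d, e, f}, leaving only c.
Block 1, plot 2: block 1 has {a, c, e} and plot 2 has {a, d, e, f}, leaving only b.
Block 2, plot 1: block 2 has {a, b, d} and plot 1 has {b, c, e}, leaving only f.
Block 1, plot 1: block 1 has {a, b, c, e} and plot 1 has {b, c, e, f}, leaving only d.
Block 1, plot 3: block 1 has {a, b, c, d, e} and plot 3 has {a}, leaving only f.
So block 1 reads: d b f c e a.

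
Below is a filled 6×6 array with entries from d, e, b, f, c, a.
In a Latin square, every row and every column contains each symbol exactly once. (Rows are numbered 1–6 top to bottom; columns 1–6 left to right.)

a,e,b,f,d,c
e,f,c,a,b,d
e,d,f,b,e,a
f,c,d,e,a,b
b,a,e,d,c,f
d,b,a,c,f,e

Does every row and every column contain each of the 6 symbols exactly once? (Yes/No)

Column 1 contains e twice (at rows 2 and 3), so it is not a permutation.

No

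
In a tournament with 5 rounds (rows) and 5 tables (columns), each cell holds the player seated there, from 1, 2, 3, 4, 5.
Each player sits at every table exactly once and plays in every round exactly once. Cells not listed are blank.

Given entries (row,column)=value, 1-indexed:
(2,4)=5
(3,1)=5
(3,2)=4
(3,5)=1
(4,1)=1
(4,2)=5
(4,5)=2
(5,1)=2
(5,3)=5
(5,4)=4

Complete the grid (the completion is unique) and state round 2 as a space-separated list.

3 2 1 5 4

Round 4, table 4: round 4 has {1, 2, 5} and table 4 has {4, 5}, leaving only 3.
Round 3, table 4: round 3 has {1, 4, 5} and table 4 has {3, 4, 5}, leaving only 2.
Round 1, table 4: round 1 has {} and table 4 has {2, 3, 4, 5}, leaving only 1.
Round 3, table 3: round 3 has {1, 2, 4, 5} and table 3 has {5}, leaving only 3.
Round 4, table 3: round 4 has {1, 2, 3, 5} and table 3 has {3, 5}, leaving only 4.
Round 1, table 3: round 1 has {1} and table 3 has {3, 4, 5}, leaving only 2.
Round 2, table 3: round 2 has {5} and table 3 has {2, 3, 4, 5}, leaving only 1.
Round 1, table 2: round 1 has {1, 2} and table 2 has {4, 5}, leaving only 3.
Round 2, table 2: round 2 has {1, 5} and table 2 has {3, 4, 5}, leaving only 2.
Round 1, table 1: round 1 has {1, 2, 3} and table 1 has {1, 2, 5}, leaving only 4.
Round 2, table 1: round 2 has {1, 2, 5} and table 1 has {1, 2, 4, 5}, leaving only 3.
Round 2, table 5: round 2 has {1, 2, 3, 5} and table 5 has {1, 2}, leaving only 4.
So round 2 reads: 3 2 1 5 4.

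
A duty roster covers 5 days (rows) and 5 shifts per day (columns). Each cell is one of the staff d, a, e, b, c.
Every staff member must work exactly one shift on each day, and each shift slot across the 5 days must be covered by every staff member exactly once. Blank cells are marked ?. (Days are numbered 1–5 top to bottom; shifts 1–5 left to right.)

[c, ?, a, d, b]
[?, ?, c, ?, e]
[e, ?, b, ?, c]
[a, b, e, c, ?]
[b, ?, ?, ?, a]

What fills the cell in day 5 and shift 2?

c

Day 1, shift 2: day 1 has {d, a, b, c} and shift 2 has {b}, leaving only e.
Day 2, shift 1: day 2 has {e, c} and shift 1 has {a, e, b, c}, leaving only d.
Day 2, shift 2: day 2 has {d, e, c} and shift 2 has {e, b}, leaving only a.
Day 2, shift 4: day 2 has {d, a, e, c} and shift 4 has {d, c}, leaving only b.
Day 3, shift 2: day 3 has {e, b, c} and shift 2 has {a, e, b}, leaving only d.
Day 5 already has {a, b} and shift 2 already has {d, a, e, b}, so day 5, shift 2 must be c.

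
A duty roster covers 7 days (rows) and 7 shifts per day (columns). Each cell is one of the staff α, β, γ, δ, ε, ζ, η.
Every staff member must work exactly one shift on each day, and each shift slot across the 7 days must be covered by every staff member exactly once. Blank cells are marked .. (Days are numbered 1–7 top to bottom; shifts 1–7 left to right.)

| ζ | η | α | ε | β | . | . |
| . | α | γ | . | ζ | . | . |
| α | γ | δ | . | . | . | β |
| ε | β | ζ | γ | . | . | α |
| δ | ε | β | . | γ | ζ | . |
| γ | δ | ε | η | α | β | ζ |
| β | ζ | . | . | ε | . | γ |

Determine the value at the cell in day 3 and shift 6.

Day 1, shift 7: day 1 has {α, β, ε, ζ, η} and shift 7 has {α, β, γ, ζ}, leaving only δ.
Day 1, shift 6: day 1 has {α, β, δ, ε, ζ, η} and shift 6 has {β, ζ}, leaving only γ.
Day 2, shift 1: day 2 has {α, γ, ζ} and shift 1 has {α, β, γ, δ, ε, ζ}, leaving only η.
Day 2, shift 7: day 2 has {α, γ, ζ, η} and shift 7 has {α, β, γ, δ, ζ}, leaving only ε.
Day 2, shift 6: day 2 has {α, γ, ε, ζ, η} and shift 6 has {β, γ, ζ}, leaving only δ.
Day 2, shift 4: day 2 has {α, γ, δ, ε, ζ, η} and shift 4 has {γ, ε, η}, leaving only β.
Day 3, shift 4: day 3 has {α, β, γ, δ} and shift 4 has {β, γ, ε, η}, leaving only ζ.
Day 3, shift 5: day 3 has {α, β, γ, δ, ζ} and shift 5 has {α, β, γ, ε, ζ}, leaving only η.
Day 3 already has {α, β, γ, δ, ζ, η} and shift 6 already has {β, γ, δ, ζ}, so day 3, shift 6 must be ε.

ε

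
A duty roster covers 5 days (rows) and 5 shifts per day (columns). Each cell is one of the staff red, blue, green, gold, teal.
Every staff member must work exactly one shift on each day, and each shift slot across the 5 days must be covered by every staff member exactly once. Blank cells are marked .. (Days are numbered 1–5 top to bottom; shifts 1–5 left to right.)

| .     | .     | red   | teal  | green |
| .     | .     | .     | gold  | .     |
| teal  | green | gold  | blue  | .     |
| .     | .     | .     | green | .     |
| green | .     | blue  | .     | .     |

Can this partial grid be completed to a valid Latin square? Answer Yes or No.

Yes

No day or shift among the givens repeats a symbol, and propagating forced cells runs into no contradiction.
One valid completion exists (for instance, gold blue red teal green / red teal green gold blue / teal green gold blue red / blue red teal green gold / green gold blue red teal).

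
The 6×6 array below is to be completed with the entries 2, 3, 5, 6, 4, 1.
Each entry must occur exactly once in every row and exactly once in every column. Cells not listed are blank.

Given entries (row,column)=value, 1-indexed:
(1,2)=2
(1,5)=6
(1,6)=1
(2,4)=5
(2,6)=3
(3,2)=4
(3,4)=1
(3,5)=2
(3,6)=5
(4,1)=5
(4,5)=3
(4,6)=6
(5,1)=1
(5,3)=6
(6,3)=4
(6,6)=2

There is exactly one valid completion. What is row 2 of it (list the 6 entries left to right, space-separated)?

2 6 1 5 4 3

Row 3, column 3: row 3 has {2, 5, 4, 1} and column 3 has {6, 4}, leaving only 3.
Row 1, column 3: row 1 has {2, 6, 1} and column 3 has {3, 6, 4}, leaving only 5.
Row 3, column 1: row 3 has {2, 3, 5, 4, 1} and column 1 has {5, 1}, leaving only 6.
Row 4, column 2: row 4 has {3, 5, 6} and column 2 has {2, 4}, leaving only 1.
Row 2, column 2: row 2 has {3, 5} and column 2 has {2, 4, 1}, leaving only 6.
Row 4, column 3: row 4 has {3, 5, 6, 1} and column 3 has {3, 5, 6, 4}, leaving only 2.
Row 2, column 3: row 2 has {3, 5, 6} and column 3 has {2, 3, 5, 6, 4}, leaving only 1.
Row 2, column 5: row 2 has {3, 5, 6, 1} and column 5 has {2, 3, 6}, leaving only 4.
Row 2, column 1: row 2 has {3, 5, 6, 4, 1} and column 1 has {5, 6, 1}, leaving only 2.
So row 2 reads: 2 6 1 5 4 3.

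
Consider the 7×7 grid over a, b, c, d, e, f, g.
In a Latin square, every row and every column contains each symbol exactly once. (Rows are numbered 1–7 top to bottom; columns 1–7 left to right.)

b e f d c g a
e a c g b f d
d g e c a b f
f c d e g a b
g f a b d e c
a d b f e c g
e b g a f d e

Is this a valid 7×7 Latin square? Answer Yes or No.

No

Row 7 contains e twice (at columns 1 and 7), so it is not a permutation.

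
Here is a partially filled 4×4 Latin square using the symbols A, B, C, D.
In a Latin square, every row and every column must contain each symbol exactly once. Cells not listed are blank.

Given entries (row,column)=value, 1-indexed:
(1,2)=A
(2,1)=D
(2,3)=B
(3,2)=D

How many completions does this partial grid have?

4

Row 1, column 1: eliminating its row and column leaves {B, C}.
Row 1, column 3: eliminating its row and column leaves {C, D}.
Row 1, column 4: eliminating its row and column leaves {B, C, D}.
Row 2, column 2: eliminating its row and column leaves {C}.
Row 2, column 4: eliminating its row and column leaves {A, C}.
Row 3, column 1: eliminating its row and column leaves {A, B, C}.
Row 3, column 3: eliminating its row and column leaves {A, C}.
Row 3, column 4: eliminating its row and column leaves {A, B, C}.
Row 4, column 1: eliminating its row and column leaves {A, B, C}.
Row 4, column 2: eliminating its row and column leaves {B, C}.
Row 4, column 3: eliminating its row and column leaves {A, C, D}.
Row 4, column 4: eliminating its row and column leaves {A, B, C, D}.
Enumerating the assignments across these blanks that avoid any row or column repeat gives 4 completions.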